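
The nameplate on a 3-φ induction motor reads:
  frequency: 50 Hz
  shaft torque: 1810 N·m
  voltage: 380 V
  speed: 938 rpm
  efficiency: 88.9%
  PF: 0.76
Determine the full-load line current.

ω = 2π×938/60 = 98.23 rad/s; P_out = τω = 1810 × 98.23 = 177796 W
P_in = P_out / η = 177796 / 0.889 = 199996 W
I_L = P_in / (√3·V_L·cosφ) = 199996 / (1.732 × 380 × 0.76) = 400 A

400 A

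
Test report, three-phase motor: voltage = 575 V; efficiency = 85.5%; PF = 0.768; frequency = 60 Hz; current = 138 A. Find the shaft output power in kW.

P_in = √3·V·I·cosφ = 1.732 × 575 × 138 × 0.768 = 105549 W
P_out = η·P_in = 0.855 × 105549 = 90244 W

90.2 kW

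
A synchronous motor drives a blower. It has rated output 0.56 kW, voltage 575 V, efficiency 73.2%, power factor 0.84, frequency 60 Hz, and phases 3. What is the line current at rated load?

P_out = 0.56 kW = 560 W
P_in = P_out / η = 560 / 0.732 = 765 W
I_L = P_in / (√3·V_L·cosφ) = 765 / (1.732 × 575 × 0.84) = 0.914 A

0.914 A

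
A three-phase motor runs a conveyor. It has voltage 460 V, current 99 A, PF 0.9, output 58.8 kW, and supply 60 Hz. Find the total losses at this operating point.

P_in = √3·V·I·cosφ = 1.732×460×99×0.9 = 70988 W
P_out = 58800 W
Losses = P_in − P_out = 70988 − 58800 = 12188 W

12.2 kW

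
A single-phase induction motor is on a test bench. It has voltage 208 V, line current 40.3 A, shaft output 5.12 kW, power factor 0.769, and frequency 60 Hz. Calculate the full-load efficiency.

P_out = 5.12 kW = 5120 W
P_in = V·I·cosφ = 208 × 40.3 × 0.769 = 6446 W
η = P_out / P_in = 5120 / 6446 = 0.794 = 79.4%

79.4 %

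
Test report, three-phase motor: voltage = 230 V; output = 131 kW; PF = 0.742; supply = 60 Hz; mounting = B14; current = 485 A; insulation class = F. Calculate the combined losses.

12400 W

P_in = √3·V·I·cosφ = 1.732×230×485×0.742 = 143358 W
P_out = 131000 W
Losses = P_in − P_out = 143358 − 131000 = 12358 W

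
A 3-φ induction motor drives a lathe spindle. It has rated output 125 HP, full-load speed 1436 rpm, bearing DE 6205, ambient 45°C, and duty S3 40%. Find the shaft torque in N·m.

620 N·m

P_out = 125 × 746 = 93250 W
ω = 2π × 1436/60 = 150.4 rad/s
τ = P_out/ω = 93250/150.4 = 620 N·m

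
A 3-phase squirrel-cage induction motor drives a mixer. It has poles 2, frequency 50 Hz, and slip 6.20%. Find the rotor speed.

n_s = 120f/p = 120×50/2 = 3000 rpm
n = n_s(1 − s) = 3000 × (1 − 0.062) = 2814 rpm

2814 rpm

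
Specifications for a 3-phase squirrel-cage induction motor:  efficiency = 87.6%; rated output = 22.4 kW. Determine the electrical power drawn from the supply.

P_out = 22400 W
P_in = P_out/η = 22400/0.876 = 25571 W = 25.6 kW

25.6 kW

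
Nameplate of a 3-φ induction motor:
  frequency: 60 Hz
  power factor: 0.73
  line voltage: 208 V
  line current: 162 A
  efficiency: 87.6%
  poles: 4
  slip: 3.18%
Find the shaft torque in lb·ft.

151 lb·ft

P_in = √3·V·I·cosφ = 1.732 × 208 × 162 × 0.73 = 42604 W
P_out = η·P_in = 0.876 × 42604 = 37321 W
n_s = 120×60/4 = 1800 rpm; n = 1800×(1−0.0318) = 1743 rpm
ω = 2π×1743/60 = 182.5 rad/s
τ = P_out/ω = 37321/182.5 = 204.5 N·m
In lb·ft: 204.5/1.356 = 151 lb·ft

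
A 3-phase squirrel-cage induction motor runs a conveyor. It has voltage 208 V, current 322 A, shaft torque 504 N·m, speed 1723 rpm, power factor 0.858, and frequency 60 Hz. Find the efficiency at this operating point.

91.4 %

ω = 2π × 1723/60 = 180.4 rad/s; P_out = τω = 504 × 180.4 = 90922 W
P_in = √3·V_L·I_L·cosφ = 1.732 × 208 × 322 × 0.858 = 99530 W
η = P_out / P_in = 90922 / 99530 = 0.914 = 91.4%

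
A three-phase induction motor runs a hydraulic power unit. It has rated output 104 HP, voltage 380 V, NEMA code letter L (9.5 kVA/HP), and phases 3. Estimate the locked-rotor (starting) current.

S_LR = 9.5 × 104 = 988 kVA
I_LR = S_LR/(√3·V_L) = 988000/(1.732×380) = 1500 A

1500 A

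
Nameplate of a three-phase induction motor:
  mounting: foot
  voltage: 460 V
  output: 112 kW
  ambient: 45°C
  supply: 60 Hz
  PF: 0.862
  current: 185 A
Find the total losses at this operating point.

P_in = √3·V·I·cosφ = 1.732×460×185×0.862 = 127053 W
P_out = 112000 W
Losses = P_in − P_out = 127053 − 112000 = 15053 W

15.1 kW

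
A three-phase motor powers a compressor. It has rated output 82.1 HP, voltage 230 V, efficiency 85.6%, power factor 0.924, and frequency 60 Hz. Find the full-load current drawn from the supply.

P_out = 82.1 × 746 = 61247 W
P_in = P_out / η = 61247 / 0.856 = 71550 W
I_L = P_in / (√3·V_L·cosφ) = 71550 / (1.732 × 230 × 0.924) = 194 A

194 A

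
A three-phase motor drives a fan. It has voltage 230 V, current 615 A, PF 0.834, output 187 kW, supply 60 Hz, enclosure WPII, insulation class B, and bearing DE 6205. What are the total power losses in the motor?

17.3 kW

P_in = √3·V·I·cosφ = 1.732×230×615×0.834 = 204323 W
P_out = 187000 W
Losses = P_in − P_out = 204323 − 187000 = 17323 W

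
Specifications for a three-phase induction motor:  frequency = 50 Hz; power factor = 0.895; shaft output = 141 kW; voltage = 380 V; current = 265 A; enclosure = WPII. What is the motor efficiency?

P_out = 141 kW = 141000 W
P_in = √3·V_L·I_L·cosφ = 1.732 × 380 × 265 × 0.895 = 156099 W
η = P_out / P_in = 141000 / 156099 = 0.903 = 90.3%

90.3 %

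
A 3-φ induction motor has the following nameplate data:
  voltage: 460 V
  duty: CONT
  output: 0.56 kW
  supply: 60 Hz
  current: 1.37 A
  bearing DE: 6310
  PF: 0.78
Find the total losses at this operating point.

291 W

P_in = √3·V·I·cosφ = 1.732×460×1.37×0.78 = 851 W
P_out = 560 W
Losses = P_in − P_out = 851 − 560 = 291 W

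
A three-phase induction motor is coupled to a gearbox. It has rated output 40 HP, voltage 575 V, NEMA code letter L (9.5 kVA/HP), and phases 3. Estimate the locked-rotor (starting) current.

S_LR = 9.5 × 40 = 380 kVA
I_LR = S_LR/(√3·V_L) = 380000/(1.732×575) = 382 A

382 A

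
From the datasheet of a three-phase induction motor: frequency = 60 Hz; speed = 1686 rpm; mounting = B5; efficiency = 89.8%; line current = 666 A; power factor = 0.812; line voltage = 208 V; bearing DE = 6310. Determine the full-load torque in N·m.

P_in = √3·V·I·cosφ = 1.732 × 208 × 666 × 0.812 = 194824 W
P_out = η·P_in = 0.898 × 194824 = 174952 W
n = 1686 rpm
ω = 2π×1686/60 = 176.6 rad/s
τ = P_out/ω = 174952/176.6 = 991 N·m

991 N·m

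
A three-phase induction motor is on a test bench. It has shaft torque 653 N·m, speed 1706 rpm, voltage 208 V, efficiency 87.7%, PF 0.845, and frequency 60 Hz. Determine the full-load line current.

ω = 2π×1706/60 = 178.7 rad/s; P_out = τω = 653 × 178.7 = 116691 W
P_in = P_out / η = 116691 / 0.877 = 133057 W
I_L = P_in / (√3·V_L·cosφ) = 133057 / (1.732 × 208 × 0.845) = 437 A

437 A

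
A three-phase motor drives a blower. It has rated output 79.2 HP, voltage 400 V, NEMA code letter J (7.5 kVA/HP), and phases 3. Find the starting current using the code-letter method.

857 A

S_LR = 7.5 × 79.2 = 594 kVA
I_LR = S_LR/(√3·V_L) = 594000/(1.732×400) = 857 A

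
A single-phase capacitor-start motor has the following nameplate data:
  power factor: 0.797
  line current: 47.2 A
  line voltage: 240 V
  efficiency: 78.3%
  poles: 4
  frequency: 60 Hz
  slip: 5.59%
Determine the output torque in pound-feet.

P_in = V·I·cosφ = 240 × 47.2 × 0.797 = 9028 W
P_out = η·P_in = 0.783 × 9028 = 7069 W
n_s = 120×60/4 = 1800 rpm; n = 1800×(1−0.0559) = 1699 rpm
ω = 2π×1699/60 = 177.9 rad/s
τ = P_out/ω = 7069/177.9 = 39.74 N·m
In lb·ft: 39.74/1.356 = 29.3 lb·ft

29.3 lb·ft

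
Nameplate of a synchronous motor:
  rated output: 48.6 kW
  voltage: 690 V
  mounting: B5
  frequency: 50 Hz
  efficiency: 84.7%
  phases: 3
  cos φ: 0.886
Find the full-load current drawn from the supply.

P_out = 48.6 kW = 48600 W
P_in = P_out / η = 48600 / 0.847 = 57379 W
I_L = P_in / (√3·V_L·cosφ) = 57379 / (1.732 × 690 × 0.886) = 54.2 A

54.2 A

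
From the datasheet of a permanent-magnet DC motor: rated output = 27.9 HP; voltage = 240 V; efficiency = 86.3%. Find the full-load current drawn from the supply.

100 A

P_out = 27.9 × 746 = 20813 W
P_in = P_out / η = 20813 / 0.863 = 24117 W
I = P_in / V = 24117 / 240 = 100 A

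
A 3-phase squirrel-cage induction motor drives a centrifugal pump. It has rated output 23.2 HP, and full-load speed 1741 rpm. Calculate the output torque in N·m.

P_out = 23.2 × 746 = 17307 W
ω = 2π × 1741/60 = 182.3 rad/s
τ = P_out/ω = 17307/182.3 = 94.9 N·m

94.9 N·m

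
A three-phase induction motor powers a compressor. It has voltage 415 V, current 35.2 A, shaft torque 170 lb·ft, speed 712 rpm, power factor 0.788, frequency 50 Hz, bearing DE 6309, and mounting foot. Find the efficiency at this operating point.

86.2 %

τ = 170 lb·ft × 1.356 = 230.5 N·m
ω = 2π × 712/60 = 74.56 rad/s; P_out = τω = 230.5 × 74.56 = 17186 W
P_in = √3·V_L·I_L·cosφ = 1.732 × 415 × 35.2 × 0.788 = 19937 W
η = P_out / P_in = 17186 / 19937 = 0.862 = 86.2%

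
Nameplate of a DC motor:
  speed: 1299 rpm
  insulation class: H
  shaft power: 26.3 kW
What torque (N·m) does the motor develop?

193 N·m

ω = 2π × 1299/60 = 136 rad/s
τ = P/ω = 26300/136 = 193 N·m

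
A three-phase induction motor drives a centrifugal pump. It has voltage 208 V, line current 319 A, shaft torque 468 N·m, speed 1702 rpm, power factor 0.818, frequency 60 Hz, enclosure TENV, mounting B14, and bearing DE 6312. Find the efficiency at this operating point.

88.7 %

ω = 2π × 1702/60 = 178.2 rad/s; P_out = τω = 468 × 178.2 = 83398 W
P_in = √3·V_L·I_L·cosφ = 1.732 × 208 × 319 × 0.818 = 94006 W
η = P_out / P_in = 83398 / 94006 = 0.887 = 88.7%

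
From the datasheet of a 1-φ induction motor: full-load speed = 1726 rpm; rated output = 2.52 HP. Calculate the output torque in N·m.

P_out = 2.52 × 746 = 1880 W
ω = 2π × 1726/60 = 180.7 rad/s
τ = P_out/ω = 1880/180.7 = 10.4 N·m

10.4 N·m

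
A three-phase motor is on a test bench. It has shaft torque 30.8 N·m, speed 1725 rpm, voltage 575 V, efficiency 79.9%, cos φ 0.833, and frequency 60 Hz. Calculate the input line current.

ω = 2π×1725/60 = 180.6 rad/s; P_out = τω = 30.8 × 180.6 = 5562 W
P_in = P_out / η = 5562 / 0.799 = 6961 W
I_L = P_in / (√3·V_L·cosφ) = 6961 / (1.732 × 575 × 0.833) = 8.39 A

8.39 A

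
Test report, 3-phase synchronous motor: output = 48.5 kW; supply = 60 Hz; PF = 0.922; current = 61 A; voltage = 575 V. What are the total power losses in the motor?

P_in = √3·V·I·cosφ = 1.732×575×61×0.922 = 56011 W
P_out = 48500 W
Losses = P_in − P_out = 56011 − 48500 = 7511 W

7510 W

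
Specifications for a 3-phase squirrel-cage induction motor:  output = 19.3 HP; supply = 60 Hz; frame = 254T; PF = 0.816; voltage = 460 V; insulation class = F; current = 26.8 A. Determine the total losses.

P_in = √3·V·I·cosφ = 1.732×460×26.8×0.816 = 17423 W
P_out = 19.3×746 = 14398 W
Losses = P_in − P_out = 17423 − 14398 = 3025 W

3.03 kW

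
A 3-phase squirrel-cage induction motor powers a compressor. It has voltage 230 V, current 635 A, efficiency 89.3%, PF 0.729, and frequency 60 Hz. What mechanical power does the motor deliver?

P_in = √3·V·I·cosφ = 1.732 × 230 × 635 × 0.729 = 184407 W
P_out = η·P_in = 0.893 × 184407 = 164675 W

165 kW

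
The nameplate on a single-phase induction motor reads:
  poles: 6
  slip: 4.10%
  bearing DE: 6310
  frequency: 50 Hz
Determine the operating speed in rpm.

959 rpm

n_s = 120f/p = 120×50/6 = 1000 rpm
n = n_s(1 − s) = 1000 × (1 − 0.041) = 959 rpm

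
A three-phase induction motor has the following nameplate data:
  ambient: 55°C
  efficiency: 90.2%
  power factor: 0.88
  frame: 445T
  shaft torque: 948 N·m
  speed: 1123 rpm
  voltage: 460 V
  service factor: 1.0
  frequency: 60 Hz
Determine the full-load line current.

176 A

ω = 2π×1123/60 = 117.6 rad/s; P_out = τω = 948 × 117.6 = 111485 W
P_in = P_out / η = 111485 / 0.902 = 123598 W
I_L = P_in / (√3·V_L·cosφ) = 123598 / (1.732 × 460 × 0.88) = 176 A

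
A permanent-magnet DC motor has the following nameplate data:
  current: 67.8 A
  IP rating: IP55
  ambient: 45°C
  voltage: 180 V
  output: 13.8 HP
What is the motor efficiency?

P_out = 13.8 × 746 = 10295 W
P_in = V·I = 180 × 67.8 = 12204 W
η = P_out / P_in = 10295 / 12204 = 0.844 = 84.4%

84.4 %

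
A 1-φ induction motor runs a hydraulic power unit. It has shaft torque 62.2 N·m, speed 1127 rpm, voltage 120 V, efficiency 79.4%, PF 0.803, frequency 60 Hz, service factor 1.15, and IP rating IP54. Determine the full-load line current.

95.9 A

ω = 2π×1127/60 = 118 rad/s; P_out = τω = 62.2 × 118 = 7340 W
P_in = P_out / η = 7340 / 0.794 = 9244 W
I = P_in / (V·cosφ) = 9244 / (120 × 0.803) = 95.9 A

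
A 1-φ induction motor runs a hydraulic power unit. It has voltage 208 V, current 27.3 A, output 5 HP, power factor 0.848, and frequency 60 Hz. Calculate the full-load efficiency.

77.5 %

P_out = 5 × 746 = 3730 W
P_in = V·I·cosφ = 208 × 27.3 × 0.848 = 4815 W
η = P_out / P_in = 3730 / 4815 = 0.775 = 77.5%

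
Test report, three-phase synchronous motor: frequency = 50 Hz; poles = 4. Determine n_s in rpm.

1500 rpm

n_s = 120f/p = 120×50/4 = 1500 rpm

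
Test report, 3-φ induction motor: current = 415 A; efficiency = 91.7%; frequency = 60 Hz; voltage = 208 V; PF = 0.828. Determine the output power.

P_in = √3·V·I·cosφ = 1.732 × 208 × 415 × 0.828 = 123791 W
P_out = η·P_in = 0.917 × 123791 = 113516 W

114 kW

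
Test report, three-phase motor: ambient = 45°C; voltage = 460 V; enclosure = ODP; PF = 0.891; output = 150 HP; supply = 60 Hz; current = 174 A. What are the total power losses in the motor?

11.6 kW

P_in = √3·V·I·cosφ = 1.732×460×174×0.891 = 123519 W
P_out = 150×746 = 111900 W
Losses = P_in − P_out = 123519 − 111900 = 11619 W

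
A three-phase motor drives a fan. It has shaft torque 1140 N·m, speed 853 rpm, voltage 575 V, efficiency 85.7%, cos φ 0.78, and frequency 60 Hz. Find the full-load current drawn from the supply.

153 A

ω = 2π×853/60 = 89.33 rad/s; P_out = τω = 1140 × 89.33 = 101836 W
P_in = P_out / η = 101836 / 0.857 = 118828 W
I_L = P_in / (√3·V_L·cosφ) = 118828 / (1.732 × 575 × 0.78) = 153 A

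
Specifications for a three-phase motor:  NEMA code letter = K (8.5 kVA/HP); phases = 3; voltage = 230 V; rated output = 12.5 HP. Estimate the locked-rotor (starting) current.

S_LR = 8.5 × 12.5 = 106.25 kVA
I_LR = S_LR/(√3·V_L) = 106250/(1.732×230) = 267 A

267 A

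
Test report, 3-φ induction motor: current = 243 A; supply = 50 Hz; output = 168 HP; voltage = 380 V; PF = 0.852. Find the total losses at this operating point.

P_in = √3·V·I·cosφ = 1.732×380×243×0.852 = 136263 W
P_out = 168×746 = 125328 W
Losses = P_in − P_out = 136263 − 125328 = 10935 W

10900 W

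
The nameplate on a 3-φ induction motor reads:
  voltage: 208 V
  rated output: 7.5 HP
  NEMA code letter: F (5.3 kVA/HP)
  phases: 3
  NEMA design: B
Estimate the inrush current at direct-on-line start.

110 A

S_LR = 5.3 × 7.5 = 39.75 kVA
I_LR = S_LR/(√3·V_L) = 39750/(1.732×208) = 110 A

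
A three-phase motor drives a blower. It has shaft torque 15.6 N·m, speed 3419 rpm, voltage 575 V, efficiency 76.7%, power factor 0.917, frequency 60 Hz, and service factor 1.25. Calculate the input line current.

7.97 A

ω = 2π×3419/60 = 358 rad/s; P_out = τω = 15.6 × 358 = 5585 W
P_in = P_out / η = 5585 / 0.767 = 7282 W
I_L = P_in / (√3·V_L·cosφ) = 7282 / (1.732 × 575 × 0.917) = 7.97 A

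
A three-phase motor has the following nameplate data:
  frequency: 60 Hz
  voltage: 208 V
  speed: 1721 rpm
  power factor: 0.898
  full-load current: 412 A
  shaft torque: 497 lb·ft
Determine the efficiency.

91.1 %

τ = 497 lb·ft × 1.356 = 673.9 N·m
ω = 2π × 1721/60 = 180.2 rad/s; P_out = τω = 673.9 × 180.2 = 121437 W
P_in = √3·V_L·I_L·cosφ = 1.732 × 208 × 412 × 0.898 = 133286 W
η = P_out / P_in = 121437 / 133286 = 0.911 = 91.1%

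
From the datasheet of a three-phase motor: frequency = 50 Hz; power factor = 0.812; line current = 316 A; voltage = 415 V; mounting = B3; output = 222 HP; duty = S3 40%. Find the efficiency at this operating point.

P_out = 222 × 746 = 165612 W
P_in = √3·V_L·I_L·cosφ = 1.732 × 415 × 316 × 0.812 = 184433 W
η = P_out / P_in = 165612 / 184433 = 0.898 = 89.8%

89.8 %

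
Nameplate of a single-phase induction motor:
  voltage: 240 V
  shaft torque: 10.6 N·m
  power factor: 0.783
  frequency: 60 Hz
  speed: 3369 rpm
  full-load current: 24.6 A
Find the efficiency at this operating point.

ω = 2π × 3369/60 = 352.8 rad/s; P_out = τω = 10.6 × 352.8 = 3740 W
P_in = V·I·cosφ = 240 × 24.6 × 0.783 = 4623 W
η = P_out / P_in = 3740 / 4623 = 0.809 = 80.9%

80.9 %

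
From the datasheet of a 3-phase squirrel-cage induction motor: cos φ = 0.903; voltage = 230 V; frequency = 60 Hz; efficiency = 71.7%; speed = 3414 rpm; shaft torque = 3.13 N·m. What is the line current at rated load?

ω = 2π×3414/60 = 357.5 rad/s; P_out = τω = 3.13 × 357.5 = 1119 W
P_in = P_out / η = 1119 / 0.717 = 1561 W
I_L = P_in / (√3·V_L·cosφ) = 1561 / (1.732 × 230 × 0.903) = 4.34 A

4.34 A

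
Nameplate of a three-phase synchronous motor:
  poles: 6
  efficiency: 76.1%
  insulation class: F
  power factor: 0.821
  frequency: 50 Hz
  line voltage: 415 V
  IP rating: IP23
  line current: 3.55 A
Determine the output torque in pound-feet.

P_in = √3·V·I·cosφ = 1.732 × 415 × 3.55 × 0.821 = 2095 W
P_out = η·P_in = 0.761 × 2095 = 1594 W
n = n_s = 120×50/6 = 1000 rpm (synchronous)
ω = 2π×1000/60 = 104.7 rad/s
τ = P_out/ω = 1594/104.7 = 15.22 N·m
In lb·ft: 15.22/1.356 = 11.2 lb·ft

11.2 lb·ft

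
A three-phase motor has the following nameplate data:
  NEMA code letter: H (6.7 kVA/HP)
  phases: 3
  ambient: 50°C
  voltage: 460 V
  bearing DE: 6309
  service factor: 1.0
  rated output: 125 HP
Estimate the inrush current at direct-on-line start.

1050 A

S_LR = 6.7 × 125 = 837.5 kVA
I_LR = S_LR/(√3·V_L) = 837500/(1.732×460) = 1050 A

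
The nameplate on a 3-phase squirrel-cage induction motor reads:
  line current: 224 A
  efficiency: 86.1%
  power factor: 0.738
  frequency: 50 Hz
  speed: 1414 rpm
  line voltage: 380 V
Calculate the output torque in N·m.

P_in = √3·V·I·cosφ = 1.732 × 380 × 224 × 0.738 = 108802 W
P_out = η·P_in = 0.861 × 108802 = 93679 W
n = 1414 rpm
ω = 2π×1414/60 = 148.1 rad/s
τ = P_out/ω = 93679/148.1 = 633 N·m

633 N·m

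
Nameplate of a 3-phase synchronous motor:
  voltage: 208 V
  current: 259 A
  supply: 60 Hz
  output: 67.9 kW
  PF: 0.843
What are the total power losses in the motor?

10800 W

P_in = √3·V·I·cosφ = 1.732×208×259×0.843 = 78657 W
P_out = 67900 W
Losses = P_in − P_out = 78657 − 67900 = 10757 W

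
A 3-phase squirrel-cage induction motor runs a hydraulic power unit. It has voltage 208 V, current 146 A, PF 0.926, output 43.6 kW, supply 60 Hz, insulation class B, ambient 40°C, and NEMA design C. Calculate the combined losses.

P_in = √3·V·I·cosφ = 1.732×208×146×0.926 = 48705 W
P_out = 43600 W
Losses = P_in − P_out = 48705 − 43600 = 5105 W

5110 W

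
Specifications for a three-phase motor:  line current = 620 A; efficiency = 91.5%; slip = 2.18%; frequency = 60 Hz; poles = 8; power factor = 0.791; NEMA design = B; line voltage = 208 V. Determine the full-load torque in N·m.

P_in = √3·V·I·cosφ = 1.732 × 208 × 620 × 0.791 = 176677 W
P_out = η·P_in = 0.915 × 176677 = 161659 W
n_s = 120×60/8 = 900 rpm; n = 900×(1−0.0218) = 880 rpm
ω = 2π×880/60 = 92.15 rad/s
τ = P_out/ω = 161659/92.15 = 1750 N·m

1750 N·m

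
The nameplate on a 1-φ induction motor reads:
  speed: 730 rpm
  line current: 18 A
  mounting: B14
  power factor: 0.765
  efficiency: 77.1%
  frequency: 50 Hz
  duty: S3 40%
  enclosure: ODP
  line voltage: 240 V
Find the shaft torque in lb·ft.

24.6 lb·ft

P_in = V·I·cosφ = 240 × 18 × 0.765 = 3305 W
P_out = η·P_in = 0.771 × 3305 = 2548 W
n = 730 rpm
ω = 2π×730/60 = 76.45 rad/s
τ = P_out/ω = 2548/76.45 = 33.33 N·m
In lb·ft: 33.33/1.356 = 24.6 lb·ft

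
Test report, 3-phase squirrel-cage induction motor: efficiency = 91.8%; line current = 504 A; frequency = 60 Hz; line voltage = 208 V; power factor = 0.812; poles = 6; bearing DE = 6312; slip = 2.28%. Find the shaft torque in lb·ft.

813 lb·ft

P_in = √3·V·I·cosφ = 1.732 × 208 × 504 × 0.812 = 147434 W
P_out = η·P_in = 0.918 × 147434 = 135344 W
n_s = 120×60/6 = 1200 rpm; n = 1200×(1−0.0228) = 1173 rpm
ω = 2π×1173/60 = 122.8 rad/s
τ = P_out/ω = 135344/122.8 = 1102 N·m
In lb·ft: 1102/1.356 = 813 lb·ft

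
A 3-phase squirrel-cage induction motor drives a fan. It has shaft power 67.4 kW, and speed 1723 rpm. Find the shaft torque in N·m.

374 N·m

ω = 2π × 1723/60 = 180.4 rad/s
τ = P/ω = 67400/180.4 = 374 N·m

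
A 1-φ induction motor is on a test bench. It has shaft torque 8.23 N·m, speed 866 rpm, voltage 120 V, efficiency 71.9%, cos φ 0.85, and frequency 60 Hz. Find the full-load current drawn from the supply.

10.2 A

ω = 2π×866/60 = 90.69 rad/s; P_out = τω = 8.23 × 90.69 = 746 W
P_in = P_out / η = 746 / 0.719 = 1038 W
I = P_in / (V·cosφ) = 1038 / (120 × 0.85) = 10.2 A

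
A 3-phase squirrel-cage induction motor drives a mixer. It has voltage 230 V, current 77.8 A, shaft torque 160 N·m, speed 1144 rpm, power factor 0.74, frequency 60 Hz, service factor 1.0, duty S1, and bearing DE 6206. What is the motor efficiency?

ω = 2π × 1144/60 = 119.8 rad/s; P_out = τω = 160 × 119.8 = 19168 W
P_in = √3·V_L·I_L·cosφ = 1.732 × 230 × 77.8 × 0.74 = 22934 W
η = P_out / P_in = 19168 / 22934 = 0.836 = 83.6%

83.6 %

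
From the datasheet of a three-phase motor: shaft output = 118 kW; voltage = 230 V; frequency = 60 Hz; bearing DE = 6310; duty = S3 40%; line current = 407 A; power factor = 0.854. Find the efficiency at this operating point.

85.2 %

P_out = 118 kW = 118000 W
P_in = √3·V_L·I_L·cosφ = 1.732 × 230 × 407 × 0.854 = 138461 W
η = P_out / P_in = 118000 / 138461 = 0.852 = 85.2%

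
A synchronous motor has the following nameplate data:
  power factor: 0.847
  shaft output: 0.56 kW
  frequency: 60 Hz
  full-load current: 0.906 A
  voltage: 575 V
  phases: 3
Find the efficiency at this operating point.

P_out = 0.56 kW = 560 W
P_in = √3·V_L·I_L·cosφ = 1.732 × 575 × 0.906 × 0.847 = 764 W
η = P_out / P_in = 560 / 764 = 0.733 = 73.3%

73.3 %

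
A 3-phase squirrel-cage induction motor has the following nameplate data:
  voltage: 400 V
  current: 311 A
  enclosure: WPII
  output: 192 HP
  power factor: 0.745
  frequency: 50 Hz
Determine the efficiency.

89.2 %

P_out = 192 × 746 = 143232 W
P_in = √3·V_L·I_L·cosφ = 1.732 × 400 × 311 × 0.745 = 160518 W
η = P_out / P_in = 143232 / 160518 = 0.892 = 89.2%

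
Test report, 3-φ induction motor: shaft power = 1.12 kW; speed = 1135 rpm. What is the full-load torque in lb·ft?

ω = 2π × 1135/60 = 118.9 rad/s
τ = P/ω = 1120/118.9 = 9.42 N·m
In lb·ft: 9.42/1.356 = 6.95 lb·ft

6.95 lb·ft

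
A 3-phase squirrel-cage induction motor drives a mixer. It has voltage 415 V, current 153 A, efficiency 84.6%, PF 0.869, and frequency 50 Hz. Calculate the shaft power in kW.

80.9 kW

P_in = √3·V·I·cosφ = 1.732 × 415 × 153 × 0.869 = 95567 W
P_out = η·P_in = 0.846 × 95567 = 80850 W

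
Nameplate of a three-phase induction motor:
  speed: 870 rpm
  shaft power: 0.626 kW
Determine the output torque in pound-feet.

5.07 lb·ft

ω = 2π × 870/60 = 91.11 rad/s
τ = P/ω = 626/91.11 = 6.871 N·m
In lb·ft: 6.871/1.356 = 5.07 lb·ft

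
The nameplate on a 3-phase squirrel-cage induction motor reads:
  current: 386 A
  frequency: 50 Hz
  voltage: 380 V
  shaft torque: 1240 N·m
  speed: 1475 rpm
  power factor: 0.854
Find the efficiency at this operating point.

ω = 2π × 1475/60 = 154.5 rad/s; P_out = τω = 1240 × 154.5 = 191580 W
P_in = √3·V_L·I_L·cosφ = 1.732 × 380 × 386 × 0.854 = 216958 W
η = P_out / P_in = 191580 / 216958 = 0.883 = 88.3%

88.3 %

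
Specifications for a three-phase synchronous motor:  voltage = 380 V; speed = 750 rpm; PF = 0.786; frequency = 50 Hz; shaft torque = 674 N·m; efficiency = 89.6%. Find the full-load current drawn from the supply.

ω = 2π×750/60 = 78.54 rad/s; P_out = τω = 674 × 78.54 = 52936 W
P_in = P_out / η = 52936 / 0.896 = 59080 W
I_L = P_in / (√3·V_L·cosφ) = 59080 / (1.732 × 380 × 0.786) = 114 A

114 A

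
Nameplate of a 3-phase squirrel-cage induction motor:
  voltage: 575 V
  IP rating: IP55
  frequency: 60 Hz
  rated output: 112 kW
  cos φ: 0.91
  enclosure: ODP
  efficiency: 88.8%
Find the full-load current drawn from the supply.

139 A

P_out = 112 kW = 112000 W
P_in = P_out / η = 112000 / 0.888 = 126126 W
I_L = P_in / (√3·V_L·cosφ) = 126126 / (1.732 × 575 × 0.91) = 139 A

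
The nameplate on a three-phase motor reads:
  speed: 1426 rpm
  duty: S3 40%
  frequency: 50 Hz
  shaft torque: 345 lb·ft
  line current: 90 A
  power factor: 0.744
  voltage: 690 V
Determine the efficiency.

τ = 345 lb·ft × 1.356 = 467.8 N·m
ω = 2π × 1426/60 = 149.3 rad/s; P_out = τω = 467.8 × 149.3 = 69843 W
P_in = √3·V_L·I_L·cosφ = 1.732 × 690 × 90 × 0.744 = 80023 W
η = P_out / P_in = 69843 / 80023 = 0.873 = 87.3%

87.3 %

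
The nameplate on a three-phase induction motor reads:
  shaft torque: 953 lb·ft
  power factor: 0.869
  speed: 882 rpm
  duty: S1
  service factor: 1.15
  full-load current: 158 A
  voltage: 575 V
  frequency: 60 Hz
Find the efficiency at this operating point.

87.3 %

τ = 953 lb·ft × 1.356 = 1292 N·m
ω = 2π × 882/60 = 92.36 rad/s; P_out = τω = 1292 × 92.36 = 119329 W
P_in = √3·V_L·I_L·cosφ = 1.732 × 575 × 158 × 0.869 = 136739 W
η = P_out / P_in = 119329 / 136739 = 0.873 = 87.3%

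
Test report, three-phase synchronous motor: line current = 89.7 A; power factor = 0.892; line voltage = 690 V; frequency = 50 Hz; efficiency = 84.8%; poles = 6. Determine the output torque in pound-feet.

P_in = √3·V·I·cosφ = 1.732 × 690 × 89.7 × 0.892 = 95621 W
P_out = η·P_in = 0.848 × 95621 = 81087 W
n = n_s = 120×50/6 = 1000 rpm (synchronous)
ω = 2π×1000/60 = 104.7 rad/s
τ = P_out/ω = 81087/104.7 = 774.5 N·m
In lb·ft: 774.5/1.356 = 571 lb·ft

571 lb·ft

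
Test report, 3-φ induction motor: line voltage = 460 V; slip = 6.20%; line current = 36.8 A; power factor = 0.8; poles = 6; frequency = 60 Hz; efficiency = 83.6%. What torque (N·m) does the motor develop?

P_in = √3·V·I·cosφ = 1.732 × 460 × 36.8 × 0.8 = 23455 W
P_out = η·P_in = 0.836 × 23455 = 19608 W
n_s = 120×60/6 = 1200 rpm; n = 1200×(1−0.062) = 1126 rpm
ω = 2π×1126/60 = 117.9 rad/s
τ = P_out/ω = 19608/117.9 = 166 N·m

166 N·m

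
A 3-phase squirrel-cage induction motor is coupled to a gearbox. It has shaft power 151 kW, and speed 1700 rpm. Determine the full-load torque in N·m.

ω = 2π × 1700/60 = 178 rad/s
τ = P/ω = 151000/178 = 848 N·m

848 N·m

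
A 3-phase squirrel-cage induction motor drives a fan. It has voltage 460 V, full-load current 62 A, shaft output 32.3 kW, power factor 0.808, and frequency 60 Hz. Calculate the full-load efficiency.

80.9 %

P_out = 32.3 kW = 32300 W
P_in = √3·V_L·I_L·cosφ = 1.732 × 460 × 62 × 0.808 = 39912 W
η = P_out / P_in = 32300 / 39912 = 0.809 = 80.9%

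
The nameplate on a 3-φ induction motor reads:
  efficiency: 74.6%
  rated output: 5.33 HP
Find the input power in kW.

5.33 kW

P_out = 5.33 × 746 = 3976 W
P_in = P_out/η = 3976/0.746 = 5330 W = 5.33 kW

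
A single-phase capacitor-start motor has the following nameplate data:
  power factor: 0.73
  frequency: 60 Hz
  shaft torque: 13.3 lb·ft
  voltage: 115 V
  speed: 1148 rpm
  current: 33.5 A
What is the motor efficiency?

τ = 13.3 lb·ft × 1.356 = 18.03 N·m
ω = 2π × 1148/60 = 120.2 rad/s; P_out = τω = 18.03 × 120.2 = 2167 W
P_in = V·I·cosφ = 115 × 33.5 × 0.73 = 2812 W
η = P_out / P_in = 2167 / 2812 = 0.771 = 77.1%

77.1 %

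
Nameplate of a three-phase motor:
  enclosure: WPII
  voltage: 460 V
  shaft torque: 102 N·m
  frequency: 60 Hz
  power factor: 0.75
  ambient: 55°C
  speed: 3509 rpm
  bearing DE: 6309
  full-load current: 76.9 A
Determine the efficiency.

ω = 2π × 3509/60 = 367.5 rad/s; P_out = τω = 102 × 367.5 = 37485 W
P_in = √3·V_L·I_L·cosφ = 1.732 × 460 × 76.9 × 0.75 = 45951 W
η = P_out / P_in = 37485 / 45951 = 0.816 = 81.6%

81.6 %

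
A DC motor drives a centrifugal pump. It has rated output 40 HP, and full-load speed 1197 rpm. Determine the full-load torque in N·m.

238 N·m

P_out = 40 × 746 = 29840 W
ω = 2π × 1197/60 = 125.3 rad/s
τ = P_out/ω = 29840/125.3 = 238 N·m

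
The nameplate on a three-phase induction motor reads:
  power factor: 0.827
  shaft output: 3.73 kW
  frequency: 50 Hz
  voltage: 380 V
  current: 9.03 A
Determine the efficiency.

75.9 %

P_out = 3.73 kW = 3730 W
P_in = √3·V_L·I_L·cosφ = 1.732 × 380 × 9.03 × 0.827 = 4915 W
η = P_out / P_in = 3730 / 4915 = 0.759 = 75.9%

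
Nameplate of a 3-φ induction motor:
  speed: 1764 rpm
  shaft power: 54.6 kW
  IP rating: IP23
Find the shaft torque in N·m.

296 N·m

ω = 2π × 1764/60 = 184.7 rad/s
τ = P/ω = 54600/184.7 = 296 N·m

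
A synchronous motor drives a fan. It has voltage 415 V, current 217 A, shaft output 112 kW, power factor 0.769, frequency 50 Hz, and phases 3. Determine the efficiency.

93.4 %

P_out = 112 kW = 112000 W
P_in = √3·V_L·I_L·cosφ = 1.732 × 415 × 217 × 0.769 = 119945 W
η = P_out / P_in = 112000 / 119945 = 0.934 = 93.4%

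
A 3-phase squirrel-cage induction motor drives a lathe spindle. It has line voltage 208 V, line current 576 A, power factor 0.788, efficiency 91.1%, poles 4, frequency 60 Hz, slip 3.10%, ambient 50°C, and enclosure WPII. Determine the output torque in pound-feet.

602 lb·ft

P_in = √3·V·I·cosφ = 1.732 × 208 × 576 × 0.788 = 163516 W
P_out = η·P_in = 0.911 × 163516 = 148963 W
n_s = 120×60/4 = 1800 rpm; n = 1800×(1−0.031) = 1744 rpm
ω = 2π×1744/60 = 182.6 rad/s
τ = P_out/ω = 148963/182.6 = 815.8 N·m
In lb·ft: 815.8/1.356 = 602 lb·ft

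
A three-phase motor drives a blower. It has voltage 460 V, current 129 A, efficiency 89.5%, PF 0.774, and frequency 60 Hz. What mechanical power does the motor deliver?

71.2 kW

P_in = √3·V·I·cosφ = 1.732 × 460 × 129 × 0.774 = 79549 W
P_out = η·P_in = 0.895 × 79549 = 71196 W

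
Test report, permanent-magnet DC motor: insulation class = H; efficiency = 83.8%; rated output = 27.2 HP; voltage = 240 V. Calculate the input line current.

101 A

P_out = 27.2 × 746 = 20291 W
P_in = P_out / η = 20291 / 0.838 = 24214 W
I = P_in / V = 24214 / 240 = 101 A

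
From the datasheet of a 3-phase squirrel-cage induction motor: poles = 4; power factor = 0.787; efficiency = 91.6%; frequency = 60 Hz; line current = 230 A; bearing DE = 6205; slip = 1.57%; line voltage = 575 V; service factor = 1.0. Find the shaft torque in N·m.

890 N·m

P_in = √3·V·I·cosφ = 1.732 × 575 × 230 × 0.787 = 180268 W
P_out = η·P_in = 0.916 × 180268 = 165125 W
n_s = 120×60/4 = 1800 rpm; n = 1800×(1−0.0157) = 1772 rpm
ω = 2π×1772/60 = 185.6 rad/s
τ = P_out/ω = 165125/185.6 = 890 N·m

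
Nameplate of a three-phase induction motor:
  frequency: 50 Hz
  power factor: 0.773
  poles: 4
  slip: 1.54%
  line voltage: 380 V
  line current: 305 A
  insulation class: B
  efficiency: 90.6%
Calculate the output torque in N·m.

P_in = √3·V·I·cosφ = 1.732 × 380 × 305 × 0.773 = 155171 W
P_out = η·P_in = 0.906 × 155171 = 140585 W
n_s = 120×50/4 = 1500 rpm; n = 1500×(1−0.0154) = 1477 rpm
ω = 2π×1477/60 = 154.7 rad/s
τ = P_out/ω = 140585/154.7 = 909 N·m

909 N·m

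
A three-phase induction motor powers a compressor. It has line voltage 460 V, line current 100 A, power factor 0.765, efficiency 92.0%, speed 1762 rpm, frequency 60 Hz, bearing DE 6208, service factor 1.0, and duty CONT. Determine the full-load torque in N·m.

304 N·m

P_in = √3·V·I·cosφ = 1.732 × 460 × 100 × 0.765 = 60949 W
P_out = η·P_in = 0.92 × 60949 = 56073 W
n = 1762 rpm
ω = 2π×1762/60 = 184.5 rad/s
τ = P_out/ω = 56073/184.5 = 304 N·m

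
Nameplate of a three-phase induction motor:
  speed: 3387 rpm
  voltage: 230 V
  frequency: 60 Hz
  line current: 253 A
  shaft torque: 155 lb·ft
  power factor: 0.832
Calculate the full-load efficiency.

τ = 155 lb·ft × 1.356 = 210.2 N·m
ω = 2π × 3387/60 = 354.7 rad/s; P_out = τω = 210.2 × 354.7 = 74558 W
P_in = √3·V_L·I_L·cosφ = 1.732 × 230 × 253 × 0.832 = 83853 W
η = P_out / P_in = 74558 / 83853 = 0.889 = 88.9%

88.9 %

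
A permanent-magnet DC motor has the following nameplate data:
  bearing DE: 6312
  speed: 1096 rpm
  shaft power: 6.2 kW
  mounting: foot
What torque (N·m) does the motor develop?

ω = 2π × 1096/60 = 114.8 rad/s
τ = P/ω = 6200/114.8 = 54 N·m

54 N·m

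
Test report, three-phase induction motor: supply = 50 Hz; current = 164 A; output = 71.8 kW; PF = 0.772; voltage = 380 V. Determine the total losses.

P_in = √3·V·I·cosφ = 1.732×380×164×0.772 = 83328 W
P_out = 71800 W
Losses = P_in − P_out = 83328 − 71800 = 11528 W

11.5 kW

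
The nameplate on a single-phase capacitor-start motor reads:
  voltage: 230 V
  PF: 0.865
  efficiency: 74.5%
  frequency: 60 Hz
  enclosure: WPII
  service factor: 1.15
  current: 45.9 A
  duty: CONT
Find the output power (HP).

9.12 HP

P_in = V·I·cosφ = 230 × 45.9 × 0.865 = 9132 W
P_out = η·P_in = 0.745 × 9132 = 6803 W
= 6803/746 = 9.12 HP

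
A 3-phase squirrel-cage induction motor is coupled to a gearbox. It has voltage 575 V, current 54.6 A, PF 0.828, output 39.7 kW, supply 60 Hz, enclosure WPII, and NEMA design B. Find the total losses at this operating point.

5320 W

P_in = √3·V·I·cosφ = 1.732×575×54.6×0.828 = 45023 W
P_out = 39700 W
Losses = P_in − P_out = 45023 − 39700 = 5323 W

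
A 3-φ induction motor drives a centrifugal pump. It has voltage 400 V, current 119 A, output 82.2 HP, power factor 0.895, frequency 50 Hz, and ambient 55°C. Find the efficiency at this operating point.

83.1 %

P_out = 82.2 × 746 = 61321 W
P_in = √3·V_L·I_L·cosφ = 1.732 × 400 × 119 × 0.895 = 73787 W
η = P_out / P_in = 61321 / 73787 = 0.831 = 83.1%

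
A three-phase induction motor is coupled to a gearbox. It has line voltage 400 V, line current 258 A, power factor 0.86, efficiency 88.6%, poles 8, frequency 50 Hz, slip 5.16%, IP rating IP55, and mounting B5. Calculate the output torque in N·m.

P_in = √3·V·I·cosφ = 1.732 × 400 × 258 × 0.86 = 153718 W
P_out = η·P_in = 0.886 × 153718 = 136194 W
n_s = 120×50/8 = 750 rpm; n = 750×(1−0.0516) = 711 rpm
ω = 2π×711/60 = 74.46 rad/s
τ = P_out/ω = 136194/74.46 = 1830 N·m

1830 N·m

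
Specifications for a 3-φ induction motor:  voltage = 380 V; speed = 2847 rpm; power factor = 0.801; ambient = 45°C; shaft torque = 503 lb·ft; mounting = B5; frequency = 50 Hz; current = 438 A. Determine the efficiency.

88.1 %

τ = 503 lb·ft × 1.356 = 682.1 N·m
ω = 2π × 2847/60 = 298.1 rad/s; P_out = τω = 682.1 × 298.1 = 203334 W
P_in = √3·V_L·I_L·cosφ = 1.732 × 380 × 438 × 0.801 = 230908 W
η = P_out / P_in = 203334 / 230908 = 0.881 = 88.1%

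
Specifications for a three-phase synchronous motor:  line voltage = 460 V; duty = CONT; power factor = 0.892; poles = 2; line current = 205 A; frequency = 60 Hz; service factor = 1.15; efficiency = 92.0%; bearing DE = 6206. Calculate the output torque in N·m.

P_in = √3·V·I·cosφ = 1.732 × 460 × 205 × 0.892 = 145688 W
P_out = η·P_in = 0.92 × 145688 = 134033 W
n = n_s = 120×60/2 = 3600 rpm (synchronous)
ω = 2π×3600/60 = 377 rad/s
τ = P_out/ω = 134033/377 = 356 N·m

356 N·m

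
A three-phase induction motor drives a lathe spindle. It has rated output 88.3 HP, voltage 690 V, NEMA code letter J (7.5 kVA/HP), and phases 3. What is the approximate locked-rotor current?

S_LR = 7.5 × 88.3 = 662.25 kVA
I_LR = S_LR/(√3·V_L) = 662250/(1.732×690) = 554 A

554 A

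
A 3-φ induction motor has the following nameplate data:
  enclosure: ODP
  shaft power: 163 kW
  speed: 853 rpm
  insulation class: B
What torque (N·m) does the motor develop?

ω = 2π × 853/60 = 89.33 rad/s
τ = P/ω = 163000/89.33 = 1820 N·m

1820 N·m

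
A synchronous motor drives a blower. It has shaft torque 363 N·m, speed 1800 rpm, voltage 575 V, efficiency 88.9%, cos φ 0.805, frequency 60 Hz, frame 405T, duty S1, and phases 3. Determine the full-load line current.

ω = 2π×1800/60 = 188.5 rad/s; P_out = τω = 363 × 188.5 = 68426 W
P_in = P_out / η = 68426 / 0.889 = 76970 W
I_L = P_in / (√3·V_L·cosφ) = 76970 / (1.732 × 575 × 0.805) = 96 A

96 A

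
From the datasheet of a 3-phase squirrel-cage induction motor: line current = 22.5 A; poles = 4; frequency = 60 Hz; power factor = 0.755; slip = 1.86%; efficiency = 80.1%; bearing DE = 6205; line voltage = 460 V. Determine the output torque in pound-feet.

P_in = √3·V·I·cosφ = 1.732 × 460 × 22.5 × 0.755 = 13534 W
P_out = η·P_in = 0.801 × 13534 = 10841 W
n_s = 120×60/4 = 1800 rpm; n = 1800×(1−0.0186) = 1767 rpm
ω = 2π×1767/60 = 185 rad/s
τ = P_out/ω = 10841/185 = 58.6 N·m
In lb·ft: 58.6/1.356 = 43.2 lb·ft

43.2 lb·ft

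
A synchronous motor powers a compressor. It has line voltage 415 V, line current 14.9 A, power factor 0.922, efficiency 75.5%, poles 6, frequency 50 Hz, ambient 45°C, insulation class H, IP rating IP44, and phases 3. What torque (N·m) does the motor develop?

71.2 N·m

P_in = √3·V·I·cosφ = 1.732 × 415 × 14.9 × 0.922 = 9874 W
P_out = η·P_in = 0.755 × 9874 = 7455 W
n = n_s = 120×50/6 = 1000 rpm (synchronous)
ω = 2π×1000/60 = 104.7 rad/s
τ = P_out/ω = 7455/104.7 = 71.2 N·m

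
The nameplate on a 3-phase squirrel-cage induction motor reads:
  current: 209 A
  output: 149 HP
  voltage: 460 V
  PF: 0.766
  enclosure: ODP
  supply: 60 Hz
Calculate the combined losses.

16.4 kW

P_in = √3·V·I·cosφ = 1.732×460×209×0.766 = 127550 W
P_out = 149×746 = 111154 W
Losses = P_in − P_out = 127550 − 111154 = 16396 W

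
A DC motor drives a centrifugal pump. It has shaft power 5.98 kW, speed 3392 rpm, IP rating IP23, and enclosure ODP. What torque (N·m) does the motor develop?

ω = 2π × 3392/60 = 355.2 rad/s
τ = P/ω = 5980/355.2 = 16.8 N·m

16.8 N·m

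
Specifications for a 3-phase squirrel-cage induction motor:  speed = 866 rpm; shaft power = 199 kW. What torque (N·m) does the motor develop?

2190 N·m

ω = 2π × 866/60 = 90.69 rad/s
τ = P/ω = 199000/90.69 = 2190 N·m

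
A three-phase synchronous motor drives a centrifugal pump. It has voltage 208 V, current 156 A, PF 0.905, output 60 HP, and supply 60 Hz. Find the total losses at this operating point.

6100 W

P_in = √3·V·I·cosφ = 1.732×208×156×0.905 = 50861 W
P_out = 60×746 = 44760 W
Losses = P_in − P_out = 50861 − 44760 = 6101 W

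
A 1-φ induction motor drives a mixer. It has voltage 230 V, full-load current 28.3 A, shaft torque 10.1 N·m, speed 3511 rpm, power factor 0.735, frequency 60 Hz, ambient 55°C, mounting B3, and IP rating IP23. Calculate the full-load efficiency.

ω = 2π × 3511/60 = 367.7 rad/s; P_out = τω = 10.1 × 367.7 = 3714 W
P_in = V·I·cosφ = 230 × 28.3 × 0.735 = 4784 W
η = P_out / P_in = 3714 / 4784 = 0.776 = 77.6%

77.6 %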